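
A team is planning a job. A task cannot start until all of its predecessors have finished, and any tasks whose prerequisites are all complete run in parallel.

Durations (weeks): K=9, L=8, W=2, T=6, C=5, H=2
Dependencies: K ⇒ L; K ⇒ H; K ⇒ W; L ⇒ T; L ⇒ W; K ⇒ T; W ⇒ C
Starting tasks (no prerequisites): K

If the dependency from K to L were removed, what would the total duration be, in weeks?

16

Original critical path: K→L→W→C = 9+8+2+5 = 24 ⇒ 24 weeks.
Without K→L, L's earliest start moves from 9 to 0.
New critical path: K→W→C = 9+2+5 = 16 ⇒ 16 weeks.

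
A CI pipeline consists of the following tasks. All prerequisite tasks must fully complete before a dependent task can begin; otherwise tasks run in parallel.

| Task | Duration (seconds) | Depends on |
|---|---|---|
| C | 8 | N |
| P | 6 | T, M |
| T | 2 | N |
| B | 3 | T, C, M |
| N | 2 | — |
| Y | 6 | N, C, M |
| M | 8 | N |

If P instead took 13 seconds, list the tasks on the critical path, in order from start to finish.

N, M, P

Actual critical path: N→M→P = 2+8+6 = 16 ⇒ 16 seconds.
Since P is critical, the +7 change carries straight to that chain (now 23 seconds).
The critical path is still N→M→P; finish is now 23 seconds.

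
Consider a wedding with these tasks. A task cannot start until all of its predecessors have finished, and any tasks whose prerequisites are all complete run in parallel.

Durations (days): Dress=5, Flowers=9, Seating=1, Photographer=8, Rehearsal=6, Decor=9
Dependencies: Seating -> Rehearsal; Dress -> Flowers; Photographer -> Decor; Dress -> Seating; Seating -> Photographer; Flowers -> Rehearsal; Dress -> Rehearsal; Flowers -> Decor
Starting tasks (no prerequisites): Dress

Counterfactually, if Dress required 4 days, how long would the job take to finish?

22

The binding path is Dress→Flowers→Decor = 5+9+9 = 23; finish at 23 days.
Since Dress is critical, the -1 change carries straight to that chain (now 22 days).
The critical path is still Dress→Flowers→Decor; finish is now 22 days.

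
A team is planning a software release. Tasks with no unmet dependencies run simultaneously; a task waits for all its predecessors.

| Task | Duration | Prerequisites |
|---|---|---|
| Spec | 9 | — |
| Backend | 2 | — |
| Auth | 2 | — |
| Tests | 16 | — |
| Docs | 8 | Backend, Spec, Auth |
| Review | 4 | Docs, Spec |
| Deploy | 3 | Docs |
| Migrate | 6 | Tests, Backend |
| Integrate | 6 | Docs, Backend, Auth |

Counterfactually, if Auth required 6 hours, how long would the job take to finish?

23

Baseline: Spec→Docs→Integrate = 9+8+6 = 23 → 23 hours.
The longest path through Auth is only 16 hours, so Auth has float 7.
The critical path is still Spec→Docs→Integrate; finish is now 23 hours.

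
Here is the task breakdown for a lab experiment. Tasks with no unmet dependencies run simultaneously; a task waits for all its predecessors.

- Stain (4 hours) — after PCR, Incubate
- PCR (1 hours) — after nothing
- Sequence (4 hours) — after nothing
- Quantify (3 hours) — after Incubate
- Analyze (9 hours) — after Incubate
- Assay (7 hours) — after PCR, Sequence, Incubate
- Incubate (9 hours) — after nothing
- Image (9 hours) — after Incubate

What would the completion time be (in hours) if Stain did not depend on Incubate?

18

Original critical path: Incubate→Analyze = 9+9 = 18 ⇒ 18 hours.
Without Incubate→Stain, Stain's earliest start moves from 9 to 1.
After: Incubate→Analyze = 9+9 = 18 → 18 hours.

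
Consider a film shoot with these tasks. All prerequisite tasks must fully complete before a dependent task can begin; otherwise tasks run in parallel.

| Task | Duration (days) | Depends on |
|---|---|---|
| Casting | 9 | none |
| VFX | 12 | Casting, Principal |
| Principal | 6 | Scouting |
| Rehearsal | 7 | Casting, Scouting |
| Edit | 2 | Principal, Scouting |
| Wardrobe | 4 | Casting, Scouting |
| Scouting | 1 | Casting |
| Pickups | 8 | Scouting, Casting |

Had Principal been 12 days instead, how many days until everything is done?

34

Critical path before the change: Casting→Scouting→Principal→VFX = 9+1+6+12 = 28 giving 28 days.
Principal lies on that path, so at 12 days the path becomes 34 days.
The critical path is still Casting→Scouting→Principal→VFX; finish is now 34 days.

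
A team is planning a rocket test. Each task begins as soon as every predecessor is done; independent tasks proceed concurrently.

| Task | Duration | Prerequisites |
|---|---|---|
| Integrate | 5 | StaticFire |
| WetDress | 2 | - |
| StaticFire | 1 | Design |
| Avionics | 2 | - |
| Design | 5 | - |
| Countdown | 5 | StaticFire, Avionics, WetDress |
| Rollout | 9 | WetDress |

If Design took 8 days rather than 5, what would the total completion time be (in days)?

Actual critical path: Design→StaticFire→Integrate = 5+1+5 = 11 ⇒ 11 days.
Design lies on that path, so at 8 days the path becomes 14 days.
The critical path is still Design→StaticFire→Integrate; finish is now 14 days.

14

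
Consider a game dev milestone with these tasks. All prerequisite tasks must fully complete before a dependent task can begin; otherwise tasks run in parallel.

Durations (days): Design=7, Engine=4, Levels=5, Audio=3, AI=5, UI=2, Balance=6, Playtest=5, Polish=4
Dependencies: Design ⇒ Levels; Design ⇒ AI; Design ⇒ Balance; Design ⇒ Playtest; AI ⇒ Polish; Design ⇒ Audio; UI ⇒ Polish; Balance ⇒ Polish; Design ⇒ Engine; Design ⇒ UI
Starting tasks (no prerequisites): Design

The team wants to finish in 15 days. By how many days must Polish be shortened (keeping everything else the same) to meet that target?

Current finish: 17 days; target: 15.
Polish is on every critical path, so each day cut from Polish cuts the finish by one (this holds down to a finish of 14).
Need 17 − 15 = 2 days off Polish → Polish becomes 2 days, finish becomes 15.

2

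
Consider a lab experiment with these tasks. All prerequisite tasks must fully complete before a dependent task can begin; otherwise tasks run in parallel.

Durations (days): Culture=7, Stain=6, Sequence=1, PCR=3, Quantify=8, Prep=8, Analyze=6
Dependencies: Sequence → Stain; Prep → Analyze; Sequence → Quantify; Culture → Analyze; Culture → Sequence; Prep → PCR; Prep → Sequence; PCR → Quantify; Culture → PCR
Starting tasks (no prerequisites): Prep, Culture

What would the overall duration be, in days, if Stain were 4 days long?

Baseline: Prep→PCR→Quantify = 8+3+8 = 19 → 19 days.
Stain has 4 days of float (longest path through it is 15).
That remains the longest chain; total 19 days.

19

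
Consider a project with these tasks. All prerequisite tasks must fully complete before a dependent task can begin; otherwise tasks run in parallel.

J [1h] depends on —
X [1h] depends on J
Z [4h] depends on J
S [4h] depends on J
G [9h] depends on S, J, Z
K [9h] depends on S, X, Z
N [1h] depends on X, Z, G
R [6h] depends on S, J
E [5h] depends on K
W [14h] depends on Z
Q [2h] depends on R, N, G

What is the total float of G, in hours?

J→Z→K→E = 1+4+9+5 = 19 sets the makespan at 19 hours.
G finishes as early as 14 and must finish by 16.
Float = 19 − 17 = 2.

2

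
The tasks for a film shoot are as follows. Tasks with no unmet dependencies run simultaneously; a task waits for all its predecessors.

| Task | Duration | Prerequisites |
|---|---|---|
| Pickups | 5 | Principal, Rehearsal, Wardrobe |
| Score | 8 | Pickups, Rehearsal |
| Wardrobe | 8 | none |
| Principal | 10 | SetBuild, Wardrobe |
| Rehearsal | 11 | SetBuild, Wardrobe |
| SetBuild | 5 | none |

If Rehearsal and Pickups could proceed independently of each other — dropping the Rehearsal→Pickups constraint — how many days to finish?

31

With the dependency in place, Wardrobe→Rehearsal→Pickups→Score = 8+11+5+8 = 32 sets the finish at 32 days.
Without Rehearsal→Pickups, Pickups's earliest start moves from 19 to 18.
After: Wardrobe→Principal→Pickups→Score = 8+10+5+8 = 31 → 31 days.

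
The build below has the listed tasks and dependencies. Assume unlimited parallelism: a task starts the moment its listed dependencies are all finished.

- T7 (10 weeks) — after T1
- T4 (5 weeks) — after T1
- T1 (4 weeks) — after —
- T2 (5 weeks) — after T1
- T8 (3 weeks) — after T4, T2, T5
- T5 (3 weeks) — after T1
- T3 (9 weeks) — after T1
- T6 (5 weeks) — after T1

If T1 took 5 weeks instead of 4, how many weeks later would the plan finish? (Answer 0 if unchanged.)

1

Baseline: T1→T7 = 4+10 = 14 → 14 weeks.
T1 lies on that path, so at 5 weeks the path becomes 15 weeks.
The critical path is still T1→T7; finish is now 15 weeks.
Change in finish: 15 − 14 = +1 weeks.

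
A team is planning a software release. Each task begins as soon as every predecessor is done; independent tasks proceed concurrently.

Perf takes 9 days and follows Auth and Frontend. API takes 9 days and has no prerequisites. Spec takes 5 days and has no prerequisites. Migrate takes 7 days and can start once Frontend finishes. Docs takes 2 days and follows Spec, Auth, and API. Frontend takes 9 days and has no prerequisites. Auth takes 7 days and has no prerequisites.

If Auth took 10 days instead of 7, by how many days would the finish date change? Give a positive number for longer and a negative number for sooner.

The binding path is Frontend→Perf = 9+9 = 18; finish at 18 days.
Auth has 2 days of float (longest path through it is 16).
The binding chain switches to Auth→Perf = 10+9 = 19; finish 19 days.
Change in finish: 19 − 18 = +1 days.

1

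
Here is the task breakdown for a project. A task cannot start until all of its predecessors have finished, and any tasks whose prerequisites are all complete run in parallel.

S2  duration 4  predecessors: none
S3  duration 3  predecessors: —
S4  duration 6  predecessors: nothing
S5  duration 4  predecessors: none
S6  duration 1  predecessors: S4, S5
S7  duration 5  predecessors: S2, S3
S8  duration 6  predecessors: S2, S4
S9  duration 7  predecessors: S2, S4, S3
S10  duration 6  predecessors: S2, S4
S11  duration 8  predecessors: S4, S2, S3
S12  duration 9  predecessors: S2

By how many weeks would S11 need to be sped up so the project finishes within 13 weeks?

Current finish: 14 weeks; target: 13.
S11 is on every critical path, so each week cut from S11 cuts the finish by one (this holds down to a finish of 13).
Need 14 − 13 = 1 week off S11 → S11 becomes 7 weeks, finish becomes 13.

1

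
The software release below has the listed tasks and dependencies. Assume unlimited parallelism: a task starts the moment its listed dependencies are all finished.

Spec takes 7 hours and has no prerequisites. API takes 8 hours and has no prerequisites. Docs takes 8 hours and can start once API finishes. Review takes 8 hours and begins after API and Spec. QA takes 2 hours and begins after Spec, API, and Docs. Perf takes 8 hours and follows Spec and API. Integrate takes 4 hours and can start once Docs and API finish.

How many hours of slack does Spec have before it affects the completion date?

5

API→Docs→Integrate = 8+8+4 = 20 sets the makespan at 20 hours.
The longest chain containing Spec totals 15 hours.
Float = 20 − 15 = 5.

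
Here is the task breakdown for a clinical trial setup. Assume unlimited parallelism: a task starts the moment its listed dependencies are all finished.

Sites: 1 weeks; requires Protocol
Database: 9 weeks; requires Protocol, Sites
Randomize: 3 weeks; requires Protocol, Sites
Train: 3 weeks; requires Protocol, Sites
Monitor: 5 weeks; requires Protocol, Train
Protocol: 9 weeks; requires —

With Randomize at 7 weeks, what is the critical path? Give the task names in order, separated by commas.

Protocol, Sites, Database

The binding path is Protocol→Sites→Database = 9+1+9 = 19; finish at 19 weeks.
Randomize is off the critical path — its longest chain is 13 weeks, giving 6 of slack.
That remains the longest chain; total 19 weeks.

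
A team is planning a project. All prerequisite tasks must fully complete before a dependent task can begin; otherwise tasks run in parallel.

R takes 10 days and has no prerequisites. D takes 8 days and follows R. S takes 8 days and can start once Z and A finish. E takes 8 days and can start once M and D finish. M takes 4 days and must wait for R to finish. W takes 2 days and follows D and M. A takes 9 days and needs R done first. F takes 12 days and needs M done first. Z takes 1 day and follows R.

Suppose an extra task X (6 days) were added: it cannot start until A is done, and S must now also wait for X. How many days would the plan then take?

33

Originally the plan takes 27 days.
With X inserted, S now waits for max(Z, A, X).
New critical path: R→A→X→S = 10+9+6+8 = 33 ⇒ 33 days.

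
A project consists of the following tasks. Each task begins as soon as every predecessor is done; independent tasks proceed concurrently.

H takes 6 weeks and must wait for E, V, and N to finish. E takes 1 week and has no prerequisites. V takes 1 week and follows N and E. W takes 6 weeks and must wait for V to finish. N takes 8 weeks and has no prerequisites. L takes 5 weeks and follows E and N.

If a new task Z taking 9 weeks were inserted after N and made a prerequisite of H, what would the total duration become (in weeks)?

23

Originally the job takes 15 weeks.
With Z inserted, H now waits for max(E, V, N, Z).
New critical path: N→Z→H = 8+9+6 = 23 ⇒ 23 weeks.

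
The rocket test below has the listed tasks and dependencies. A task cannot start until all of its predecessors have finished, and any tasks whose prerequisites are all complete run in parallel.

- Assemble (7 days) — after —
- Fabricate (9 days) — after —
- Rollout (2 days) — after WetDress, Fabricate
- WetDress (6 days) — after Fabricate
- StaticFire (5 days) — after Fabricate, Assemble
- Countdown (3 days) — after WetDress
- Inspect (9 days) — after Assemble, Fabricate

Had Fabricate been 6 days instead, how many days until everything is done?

16

The binding path is Fabricate→WetDress→Countdown = 9+6+3 = 18; finish at 18 days.
Since Fabricate is critical, the -3 change carries straight to that chain (now 15 days).
The binding chain switches to Assemble→Inspect = 7+9 = 16; finish 16 days.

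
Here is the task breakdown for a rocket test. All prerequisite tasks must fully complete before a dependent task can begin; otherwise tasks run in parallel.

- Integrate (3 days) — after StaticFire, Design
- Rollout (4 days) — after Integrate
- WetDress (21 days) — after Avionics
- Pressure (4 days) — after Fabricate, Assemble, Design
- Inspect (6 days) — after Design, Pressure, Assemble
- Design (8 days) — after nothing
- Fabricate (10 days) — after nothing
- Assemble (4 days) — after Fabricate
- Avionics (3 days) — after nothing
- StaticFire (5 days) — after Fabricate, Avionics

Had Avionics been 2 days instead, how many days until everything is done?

Baseline: Avionics→WetDress = 3+21 = 24 → 24 days.
Avionics is on the critical path; changing it to 2 makes that path 23 days.
The binding chain switches to Fabricate→Assemble→Pressure→Inspect = 10+4+4+6 = 24; finish 24 days.

24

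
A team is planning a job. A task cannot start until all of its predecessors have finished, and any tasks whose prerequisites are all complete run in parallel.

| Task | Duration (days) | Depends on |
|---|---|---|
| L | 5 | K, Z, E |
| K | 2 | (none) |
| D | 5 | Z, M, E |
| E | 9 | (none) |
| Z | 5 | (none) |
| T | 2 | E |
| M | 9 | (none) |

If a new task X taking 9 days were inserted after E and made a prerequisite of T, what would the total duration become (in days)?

20

Originally the plan takes 14 days.
With X inserted, T now waits for max(E, X).
New critical path: E→X→T = 9+9+2 = 20 ⇒ 20 days.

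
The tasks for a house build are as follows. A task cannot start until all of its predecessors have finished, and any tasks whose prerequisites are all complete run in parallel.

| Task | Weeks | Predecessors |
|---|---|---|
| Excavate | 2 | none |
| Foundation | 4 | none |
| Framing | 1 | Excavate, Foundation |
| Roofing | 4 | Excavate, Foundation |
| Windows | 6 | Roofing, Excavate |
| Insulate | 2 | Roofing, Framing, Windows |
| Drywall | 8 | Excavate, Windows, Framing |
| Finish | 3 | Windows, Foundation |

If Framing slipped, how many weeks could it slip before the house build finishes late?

Foundation→Roofing→Windows→Drywall = 4+4+6+8 = 22 sets the makespan at 22 weeks.
Longest path through Framing: 13 weeks (earliest finish 5, latest finish 14).
So Framing can slip 14 − 5 = 9 weeks.

9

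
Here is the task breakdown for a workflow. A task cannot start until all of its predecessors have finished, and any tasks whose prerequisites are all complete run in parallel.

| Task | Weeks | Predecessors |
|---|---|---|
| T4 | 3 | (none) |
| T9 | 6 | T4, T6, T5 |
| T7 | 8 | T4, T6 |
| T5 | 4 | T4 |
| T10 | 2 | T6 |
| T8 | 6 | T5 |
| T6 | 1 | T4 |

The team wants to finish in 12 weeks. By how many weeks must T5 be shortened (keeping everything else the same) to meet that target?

Current finish: 13 weeks; target: 12.
T5 is on every critical path, so each week cut from T5 cuts the finish by one (this holds down to a finish of 12).
Need 13 − 12 = 1 week off T5 → T5 becomes 3 weeks, finish becomes 12.

1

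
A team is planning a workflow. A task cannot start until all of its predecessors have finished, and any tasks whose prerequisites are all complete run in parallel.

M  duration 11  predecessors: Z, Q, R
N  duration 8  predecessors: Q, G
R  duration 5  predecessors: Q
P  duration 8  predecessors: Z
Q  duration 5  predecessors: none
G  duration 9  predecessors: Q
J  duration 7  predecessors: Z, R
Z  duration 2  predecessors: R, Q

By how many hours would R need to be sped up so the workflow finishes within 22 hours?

Current finish: 23 hours; target: 22.
R is on every critical path, so each hour cut from R cuts the finish by one (this holds down to a finish of 22).
Need 23 − 22 = 1 hour off R → R becomes 4 hours, finish becomes 22.

1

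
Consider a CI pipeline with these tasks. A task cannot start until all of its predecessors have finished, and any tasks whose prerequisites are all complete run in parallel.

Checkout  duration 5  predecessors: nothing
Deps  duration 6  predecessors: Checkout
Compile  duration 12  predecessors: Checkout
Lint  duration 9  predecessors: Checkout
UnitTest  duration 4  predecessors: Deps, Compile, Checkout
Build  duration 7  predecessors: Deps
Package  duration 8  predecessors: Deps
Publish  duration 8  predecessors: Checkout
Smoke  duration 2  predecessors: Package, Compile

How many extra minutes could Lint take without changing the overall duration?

Critical path: Checkout→Deps→Package→Smoke = 5+6+8+2 = 21, so the finish is 21 minutes.
Lint finishes as early as 14 and must finish by 21.
So Lint can slip 21 − 14 = 7 minutes.

7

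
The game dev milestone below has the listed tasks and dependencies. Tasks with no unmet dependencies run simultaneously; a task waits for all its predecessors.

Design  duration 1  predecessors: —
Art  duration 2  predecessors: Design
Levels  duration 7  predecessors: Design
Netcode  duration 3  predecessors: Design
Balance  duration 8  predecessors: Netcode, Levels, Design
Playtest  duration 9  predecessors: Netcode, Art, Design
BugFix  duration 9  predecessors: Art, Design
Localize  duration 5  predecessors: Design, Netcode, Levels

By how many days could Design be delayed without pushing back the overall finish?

0

Critical path: Design→Levels→Balance = 1+7+8 = 16, so the finish is 16 days.
Longest path through Design: 16 days (earliest finish 1, latest finish 1).
Slack of Design = 0 − 0 = 0 days.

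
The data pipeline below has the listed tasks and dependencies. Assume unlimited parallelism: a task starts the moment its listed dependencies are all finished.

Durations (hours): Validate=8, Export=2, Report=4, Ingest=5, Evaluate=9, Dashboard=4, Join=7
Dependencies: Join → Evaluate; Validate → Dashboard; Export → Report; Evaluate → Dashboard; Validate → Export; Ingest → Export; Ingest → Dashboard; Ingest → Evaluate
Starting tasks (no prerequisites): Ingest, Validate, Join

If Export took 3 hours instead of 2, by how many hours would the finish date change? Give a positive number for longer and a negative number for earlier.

0

Actual critical path: Join→Evaluate→Dashboard = 7+9+4 = 20 ⇒ 20 hours.
The longest path through Export is only 14 hours, so Export has float 6.
No other chain overtakes it, so the finish is 20 hours.
Change in finish: 20 − 20 = +0 hours.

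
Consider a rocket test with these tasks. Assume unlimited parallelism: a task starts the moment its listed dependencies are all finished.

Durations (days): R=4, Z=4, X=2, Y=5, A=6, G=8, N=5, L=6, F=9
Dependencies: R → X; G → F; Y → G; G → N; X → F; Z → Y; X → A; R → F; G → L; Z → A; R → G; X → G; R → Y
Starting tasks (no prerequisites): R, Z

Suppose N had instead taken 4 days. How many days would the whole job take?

26

As given, the longest chain is R→Y→G→F = 4+5+8+9 = 26, so the finish is 26 days.
N has 4 days of float (longest path through it is 22).
That remains the longest chain; total 26 days.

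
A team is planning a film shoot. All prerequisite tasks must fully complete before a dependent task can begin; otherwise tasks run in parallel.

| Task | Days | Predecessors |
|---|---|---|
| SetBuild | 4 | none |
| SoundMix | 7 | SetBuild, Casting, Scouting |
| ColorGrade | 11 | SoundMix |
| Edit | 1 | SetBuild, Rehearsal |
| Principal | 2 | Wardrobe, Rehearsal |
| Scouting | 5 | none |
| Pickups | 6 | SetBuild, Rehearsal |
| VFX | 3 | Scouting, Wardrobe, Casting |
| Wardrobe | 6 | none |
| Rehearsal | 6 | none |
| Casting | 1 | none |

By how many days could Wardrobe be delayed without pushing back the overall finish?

Critical path: Scouting→SoundMix→ColorGrade = 5+7+11 = 23, so the finish is 23 days.
Longest path through Wardrobe: 9 days (earliest finish 6, latest finish 20).
So Wardrobe can slip 20 − 6 = 14 days.

14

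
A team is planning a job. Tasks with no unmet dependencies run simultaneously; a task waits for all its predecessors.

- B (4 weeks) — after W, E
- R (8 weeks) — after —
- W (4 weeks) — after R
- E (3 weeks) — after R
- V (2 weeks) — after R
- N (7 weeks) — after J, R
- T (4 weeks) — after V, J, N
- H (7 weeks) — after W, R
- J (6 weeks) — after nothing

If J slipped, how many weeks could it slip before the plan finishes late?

2

The longest chain is R→W→H = 8+4+7 = 19; overall finish 19 weeks.
The longest chain containing J totals 17 weeks.
Float = 19 − 17 = 2.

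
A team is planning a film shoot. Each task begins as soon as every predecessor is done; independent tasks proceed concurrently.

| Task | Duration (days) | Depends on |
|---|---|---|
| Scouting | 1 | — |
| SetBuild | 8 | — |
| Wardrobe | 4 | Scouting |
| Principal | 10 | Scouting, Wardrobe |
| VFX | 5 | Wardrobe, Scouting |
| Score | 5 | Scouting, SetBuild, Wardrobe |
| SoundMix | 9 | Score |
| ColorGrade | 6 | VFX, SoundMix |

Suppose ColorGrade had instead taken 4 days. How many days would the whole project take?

26

Critical path before the change: SetBuild→Score→SoundMix→ColorGrade = 8+5+9+6 = 28 giving 28 days.
ColorGrade is on the critical path; changing it to 4 makes that path 26 days.
No other chain overtakes it, so the finish is 26 days.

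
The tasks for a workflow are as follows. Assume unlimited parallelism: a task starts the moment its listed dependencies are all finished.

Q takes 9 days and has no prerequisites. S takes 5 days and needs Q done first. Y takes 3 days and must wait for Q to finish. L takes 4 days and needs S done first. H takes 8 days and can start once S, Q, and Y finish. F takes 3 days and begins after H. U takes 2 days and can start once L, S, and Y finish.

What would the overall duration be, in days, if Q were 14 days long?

30

Critical path before the change: Q→S→H→F = 9+5+8+3 = 25 giving 25 days.
Q lies on that path, so at 14 days the path becomes 30 days.
That remains the longest chain; total 30 days.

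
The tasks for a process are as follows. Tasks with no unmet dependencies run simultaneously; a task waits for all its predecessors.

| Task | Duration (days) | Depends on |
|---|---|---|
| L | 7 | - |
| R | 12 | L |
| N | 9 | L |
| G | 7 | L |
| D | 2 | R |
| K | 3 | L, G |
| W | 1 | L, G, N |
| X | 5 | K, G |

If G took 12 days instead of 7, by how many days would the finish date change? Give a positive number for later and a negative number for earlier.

5

The binding path is L→G→K→X = 7+7+3+5 = 22; finish at 22 days.
G is on the critical path; changing it to 12 makes that path 27 days.
The critical path is still L→G→K→X; finish is now 27 days.
Change in finish: 27 − 22 = +5 days.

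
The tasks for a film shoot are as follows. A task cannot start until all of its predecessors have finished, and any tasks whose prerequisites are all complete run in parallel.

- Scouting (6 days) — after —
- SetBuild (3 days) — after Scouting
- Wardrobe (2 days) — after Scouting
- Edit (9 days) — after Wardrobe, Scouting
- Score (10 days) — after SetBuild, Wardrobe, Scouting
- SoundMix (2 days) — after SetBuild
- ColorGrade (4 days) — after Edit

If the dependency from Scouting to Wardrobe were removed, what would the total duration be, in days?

19

With the dependency in place, Scouting→Wardrobe→Edit→ColorGrade = 6+2+9+4 = 21 sets the finish at 21 days.
Without Scouting→Wardrobe, Wardrobe's earliest start moves from 6 to 0.
New critical path: Scouting→SetBuild→Score = 6+3+10 = 19 ⇒ 19 days.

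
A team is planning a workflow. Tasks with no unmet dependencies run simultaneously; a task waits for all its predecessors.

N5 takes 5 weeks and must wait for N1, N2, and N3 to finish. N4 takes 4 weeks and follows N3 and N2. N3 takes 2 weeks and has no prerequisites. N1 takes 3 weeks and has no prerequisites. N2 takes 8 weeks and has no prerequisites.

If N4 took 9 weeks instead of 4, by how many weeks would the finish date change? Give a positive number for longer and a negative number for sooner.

4

Critical path before the change: N2→N5 = 8+5 = 13 giving 13 weeks.
N4 has 1 week of float (longest path through it is 12).
Now N2→N4 = 8+9 = 17 is longest, so the finish becomes 17 weeks.
Change in finish: 17 − 13 = +4 weeks.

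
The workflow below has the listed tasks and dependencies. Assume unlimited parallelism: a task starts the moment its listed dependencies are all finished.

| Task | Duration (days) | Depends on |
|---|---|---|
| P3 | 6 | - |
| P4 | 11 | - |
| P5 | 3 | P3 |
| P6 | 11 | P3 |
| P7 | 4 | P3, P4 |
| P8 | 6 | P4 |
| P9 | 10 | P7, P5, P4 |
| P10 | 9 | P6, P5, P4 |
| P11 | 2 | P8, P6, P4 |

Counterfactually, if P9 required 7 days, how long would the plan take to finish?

26

Actual critical path: P3→P6→P10 = 6+11+9 = 26 ⇒ 26 days.
P9 is off the critical path — its longest chain is 25 days, giving 1 of slack.
No other chain overtakes it, so the finish is 26 days.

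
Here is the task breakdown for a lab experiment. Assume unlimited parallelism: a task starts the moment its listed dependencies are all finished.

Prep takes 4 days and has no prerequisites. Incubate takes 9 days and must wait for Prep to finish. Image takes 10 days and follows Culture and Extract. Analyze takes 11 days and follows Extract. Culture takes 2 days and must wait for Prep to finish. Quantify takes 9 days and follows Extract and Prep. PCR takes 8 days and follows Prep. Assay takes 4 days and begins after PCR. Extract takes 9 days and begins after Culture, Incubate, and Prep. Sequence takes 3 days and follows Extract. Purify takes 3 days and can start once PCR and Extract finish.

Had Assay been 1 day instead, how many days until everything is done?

The binding path is Prep→Incubate→Extract→Analyze = 4+9+9+11 = 33; finish at 33 days.
The longest path through Assay is only 16 days, so Assay has float 17.
That remains the longest chain; total 33 days.

33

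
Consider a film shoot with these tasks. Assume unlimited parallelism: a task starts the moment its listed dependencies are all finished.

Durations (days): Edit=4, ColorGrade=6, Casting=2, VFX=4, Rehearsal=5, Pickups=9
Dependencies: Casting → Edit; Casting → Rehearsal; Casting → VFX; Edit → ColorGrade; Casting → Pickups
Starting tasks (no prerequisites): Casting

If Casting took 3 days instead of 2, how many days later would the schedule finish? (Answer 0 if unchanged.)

1

Actual critical path: Casting→Edit→ColorGrade = 2+4+6 = 12 ⇒ 12 days.
Casting is on the critical path; changing it to 3 makes that path 13 days.
The critical path is still Casting→Edit→ColorGrade; finish is now 13 days.
Change in finish: 13 − 12 = +1 days.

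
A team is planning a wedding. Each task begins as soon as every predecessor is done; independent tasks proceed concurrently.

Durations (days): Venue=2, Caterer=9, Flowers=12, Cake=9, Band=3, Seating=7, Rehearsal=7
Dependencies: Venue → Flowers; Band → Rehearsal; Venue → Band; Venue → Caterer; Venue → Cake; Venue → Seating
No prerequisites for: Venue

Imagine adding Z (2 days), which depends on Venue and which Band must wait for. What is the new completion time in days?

Originally the job takes 14 days.
With Z inserted, Band now waits for max(Venue, Z).
New critical path: Venue→Z→Band→Rehearsal = 2+2+3+7 = 14 ⇒ 14 days.

14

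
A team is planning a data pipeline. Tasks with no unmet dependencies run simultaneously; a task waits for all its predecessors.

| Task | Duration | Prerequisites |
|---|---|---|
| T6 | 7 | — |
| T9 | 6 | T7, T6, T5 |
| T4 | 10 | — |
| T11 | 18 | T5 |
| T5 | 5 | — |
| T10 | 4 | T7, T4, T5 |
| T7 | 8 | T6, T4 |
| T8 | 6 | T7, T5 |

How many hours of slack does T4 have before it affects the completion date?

T4→T7→T8 = 10+8+6 = 24 sets the makespan at 24 hours.
Longest path through T4: 24 hours (earliest finish 10, latest finish 10).
Float = 24 − 24 = 0.

0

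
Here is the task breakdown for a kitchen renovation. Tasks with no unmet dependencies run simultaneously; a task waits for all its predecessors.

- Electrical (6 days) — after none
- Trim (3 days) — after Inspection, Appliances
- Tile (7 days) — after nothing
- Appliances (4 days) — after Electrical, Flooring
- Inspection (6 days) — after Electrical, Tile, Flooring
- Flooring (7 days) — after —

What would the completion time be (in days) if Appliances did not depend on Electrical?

With the dependency in place, Flooring→Inspection→Trim = 7+6+3 = 16 sets the finish at 16 days.
Dropping Electrical→Appliances doesn't change Appliances's earliest start (7); another predecessor still binds.
After: Flooring→Inspection→Trim = 7+6+3 = 16 → 16 days.

16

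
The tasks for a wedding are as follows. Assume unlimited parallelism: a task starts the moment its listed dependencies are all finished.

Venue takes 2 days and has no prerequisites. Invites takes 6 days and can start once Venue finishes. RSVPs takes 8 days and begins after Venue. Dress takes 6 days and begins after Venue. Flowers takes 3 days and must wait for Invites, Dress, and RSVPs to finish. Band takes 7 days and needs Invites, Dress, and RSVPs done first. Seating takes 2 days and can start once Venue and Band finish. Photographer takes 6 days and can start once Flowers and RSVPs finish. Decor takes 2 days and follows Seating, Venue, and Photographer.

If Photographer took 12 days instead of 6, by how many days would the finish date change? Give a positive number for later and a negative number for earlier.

6

Actual critical path: Venue→RSVPs→Flowers→Photographer→Decor = 2+8+3+6+2 = 21 ⇒ 21 days.
Photographer lies on that path, so at 12 days the path becomes 27 days.
The critical path is still Venue→RSVPs→Flowers→Photographer→Decor; finish is now 27 days.
Change in finish: 27 − 21 = +6 days.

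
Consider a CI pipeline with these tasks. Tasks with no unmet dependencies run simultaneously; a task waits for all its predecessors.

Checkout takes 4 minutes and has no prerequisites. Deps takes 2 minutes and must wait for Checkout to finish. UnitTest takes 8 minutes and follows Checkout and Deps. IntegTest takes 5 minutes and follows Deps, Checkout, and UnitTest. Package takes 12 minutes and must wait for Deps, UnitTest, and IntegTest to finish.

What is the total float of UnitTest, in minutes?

0

The longest chain is Checkout→Deps→UnitTest→IntegTest→Package = 4+2+8+5+12 = 31; overall finish 31 minutes.
Longest path through UnitTest: 31 minutes (earliest finish 14, latest finish 14).
Float = 31 − 31 = 0.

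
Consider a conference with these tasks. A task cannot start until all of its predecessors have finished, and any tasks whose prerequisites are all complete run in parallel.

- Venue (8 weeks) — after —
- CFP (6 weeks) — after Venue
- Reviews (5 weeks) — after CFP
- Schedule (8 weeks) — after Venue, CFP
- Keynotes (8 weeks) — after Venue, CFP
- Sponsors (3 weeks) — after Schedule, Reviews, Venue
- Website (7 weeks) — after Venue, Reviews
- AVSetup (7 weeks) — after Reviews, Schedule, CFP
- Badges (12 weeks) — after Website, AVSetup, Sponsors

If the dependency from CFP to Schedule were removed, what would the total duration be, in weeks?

With the dependency in place, Venue→CFP→Schedule→AVSetup→Badges = 8+6+8+7+12 = 41 sets the finish at 41 weeks.
Without CFP→Schedule, Schedule's earliest start moves from 14 to 8.
After: Venue→CFP→Reviews→Website→Badges = 8+6+5+7+12 = 38 → 38 weeks.

38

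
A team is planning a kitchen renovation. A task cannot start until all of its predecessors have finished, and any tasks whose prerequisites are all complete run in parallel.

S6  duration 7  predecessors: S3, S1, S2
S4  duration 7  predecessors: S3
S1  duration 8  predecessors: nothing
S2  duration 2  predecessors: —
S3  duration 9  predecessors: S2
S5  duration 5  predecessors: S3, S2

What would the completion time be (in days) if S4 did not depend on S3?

Original critical path: S2→S3→S4 = 2+9+7 = 18 ⇒ 18 days.
Without S3→S4, S4's earliest start moves from 11 to 0.
The longest chain is now S2→S3→S6 = 2+9+7 = 18, so the project takes 18 days.

18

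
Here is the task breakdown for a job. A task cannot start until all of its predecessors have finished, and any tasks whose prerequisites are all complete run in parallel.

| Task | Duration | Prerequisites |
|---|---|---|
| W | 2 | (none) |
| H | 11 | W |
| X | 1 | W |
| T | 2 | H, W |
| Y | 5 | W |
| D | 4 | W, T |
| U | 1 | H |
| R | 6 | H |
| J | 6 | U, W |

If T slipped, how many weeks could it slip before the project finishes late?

1

W→H→U→J = 2+11+1+6 = 20 sets the makespan at 20 weeks.
Longest path through T: 19 weeks (earliest finish 15, latest finish 16).
So T can slip 16 − 15 = 1 week.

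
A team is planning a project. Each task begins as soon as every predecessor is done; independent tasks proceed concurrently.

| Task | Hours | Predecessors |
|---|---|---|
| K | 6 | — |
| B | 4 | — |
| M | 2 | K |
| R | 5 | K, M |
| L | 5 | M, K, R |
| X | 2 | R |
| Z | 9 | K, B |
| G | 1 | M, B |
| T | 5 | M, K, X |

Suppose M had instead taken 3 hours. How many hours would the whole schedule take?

Baseline: K→M→R→X→T = 6+2+5+2+5 = 20 → 20 hours.
Since M is critical, the +1 change carries straight to that chain (now 21 hours).
No other chain overtakes it, so the finish is 21 hours.

21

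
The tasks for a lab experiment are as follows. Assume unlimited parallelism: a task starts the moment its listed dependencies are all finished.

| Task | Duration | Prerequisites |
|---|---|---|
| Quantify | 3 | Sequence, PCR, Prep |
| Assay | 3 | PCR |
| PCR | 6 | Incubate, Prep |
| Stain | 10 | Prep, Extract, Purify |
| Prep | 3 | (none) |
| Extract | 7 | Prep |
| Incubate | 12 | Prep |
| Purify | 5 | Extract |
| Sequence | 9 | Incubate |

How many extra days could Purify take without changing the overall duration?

Critical path: Prep→Incubate→Sequence→Quantify = 3+12+9+3 = 27, so the finish is 27 days.
Purify finishes as early as 15 and must finish by 17.
So Purify can slip 17 − 15 = 2 days.

2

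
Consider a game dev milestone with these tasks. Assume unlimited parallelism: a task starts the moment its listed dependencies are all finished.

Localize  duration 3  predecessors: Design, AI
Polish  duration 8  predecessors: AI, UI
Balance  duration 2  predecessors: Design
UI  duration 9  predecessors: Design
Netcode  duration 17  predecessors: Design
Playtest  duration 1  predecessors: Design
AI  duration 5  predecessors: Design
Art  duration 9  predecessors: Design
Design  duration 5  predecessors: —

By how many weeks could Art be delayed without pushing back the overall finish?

8

Design→UI→Polish = 5+9+8 = 22 sets the makespan at 22 weeks.
The longest chain containing Art totals 14 weeks.
So Art can slip 22 − 14 = 8 weeks.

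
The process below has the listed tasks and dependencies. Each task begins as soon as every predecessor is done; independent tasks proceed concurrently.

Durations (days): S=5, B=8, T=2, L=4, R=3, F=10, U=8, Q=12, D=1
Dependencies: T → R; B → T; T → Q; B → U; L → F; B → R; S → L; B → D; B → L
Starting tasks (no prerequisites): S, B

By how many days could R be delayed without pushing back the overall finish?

The longest chain is B→T→Q = 8+2+12 = 22; overall finish 22 days.
The longest chain containing R totals 13 days.
So R can slip 22 − 13 = 9 days.

9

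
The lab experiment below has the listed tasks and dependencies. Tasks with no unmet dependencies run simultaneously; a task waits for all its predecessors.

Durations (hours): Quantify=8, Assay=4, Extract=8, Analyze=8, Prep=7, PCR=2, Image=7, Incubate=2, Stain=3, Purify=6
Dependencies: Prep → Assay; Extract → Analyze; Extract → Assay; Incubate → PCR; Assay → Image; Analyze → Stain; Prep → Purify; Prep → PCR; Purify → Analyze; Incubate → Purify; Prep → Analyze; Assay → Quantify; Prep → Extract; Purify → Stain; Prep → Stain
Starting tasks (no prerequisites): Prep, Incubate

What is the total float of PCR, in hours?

The longest chain is Prep→Extract→Assay→Quantify = 7+8+4+8 = 27; overall finish 27 hours.
PCR finishes as early as 9 and must finish by 27.
Float = 27 − 9 = 18.

18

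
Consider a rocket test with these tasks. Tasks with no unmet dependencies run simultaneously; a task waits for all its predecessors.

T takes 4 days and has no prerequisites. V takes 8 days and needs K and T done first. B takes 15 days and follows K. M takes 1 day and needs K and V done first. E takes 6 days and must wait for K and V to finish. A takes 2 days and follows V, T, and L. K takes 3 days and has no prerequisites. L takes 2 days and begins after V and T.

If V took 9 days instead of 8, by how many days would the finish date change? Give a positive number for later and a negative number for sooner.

1

Actual critical path: T→V→E = 4+8+6 = 18 ⇒ 18 days.
V is on the critical path; changing it to 9 makes that path 19 days.
The critical path is still T→V→E; finish is now 19 days.
Change in finish: 19 − 18 = +1 days.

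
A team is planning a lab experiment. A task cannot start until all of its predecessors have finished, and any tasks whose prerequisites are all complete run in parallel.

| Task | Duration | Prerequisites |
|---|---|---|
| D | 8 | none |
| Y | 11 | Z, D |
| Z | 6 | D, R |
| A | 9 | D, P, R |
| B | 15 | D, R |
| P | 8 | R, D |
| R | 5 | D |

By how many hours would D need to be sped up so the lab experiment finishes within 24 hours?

6

Current finish: 30 hours; target: 24.
D is on every critical path, so each hour cut from D cuts the finish by one (this holds down to a finish of 23).
Need 30 − 24 = 6 hours off D → D becomes 2 hours, finish becomes 24.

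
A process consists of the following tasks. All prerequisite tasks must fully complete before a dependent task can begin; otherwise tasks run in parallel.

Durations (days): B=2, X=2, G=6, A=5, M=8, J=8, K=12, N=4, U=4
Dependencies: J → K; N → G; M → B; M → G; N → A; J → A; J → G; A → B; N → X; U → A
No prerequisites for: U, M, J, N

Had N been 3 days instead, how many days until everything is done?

As given, the longest chain is J→K = 8+12 = 20, so the finish is 20 days.
N has 9 days of float (longest path through it is 11).
That remains the longest chain; total 20 days.

20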